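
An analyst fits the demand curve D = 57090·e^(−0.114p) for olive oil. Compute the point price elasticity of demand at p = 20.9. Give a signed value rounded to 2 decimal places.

dD/dp = −0.114·D = -600.779. At p = 20.9, D = 5269.99.
Ed = (dD/dp)·(p/D) = (-600.779) × (20.9/5269.99) = -2.3826

-2.38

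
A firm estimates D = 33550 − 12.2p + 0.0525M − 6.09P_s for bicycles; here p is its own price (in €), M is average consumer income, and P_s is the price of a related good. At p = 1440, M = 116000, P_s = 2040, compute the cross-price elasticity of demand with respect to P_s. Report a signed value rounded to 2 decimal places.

-1.29

At the given values, D = 33550 − 12.2(1440) + 0.0525(116000) − 6.09(2040) = 9648.4.
∂D/∂P_s = -6.09.
E = (-6.09) × (2040/9648.4) = -1.2876…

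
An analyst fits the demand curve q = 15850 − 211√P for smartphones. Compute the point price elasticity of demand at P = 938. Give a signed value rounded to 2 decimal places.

dq/dP = −211/(2√P) = -3.4447. At P = 938, q = 9387.75.
Ed = (dq/dP)·(P/q) = (-3.4447) × (938/9387.75) = -0.3441…

-0.34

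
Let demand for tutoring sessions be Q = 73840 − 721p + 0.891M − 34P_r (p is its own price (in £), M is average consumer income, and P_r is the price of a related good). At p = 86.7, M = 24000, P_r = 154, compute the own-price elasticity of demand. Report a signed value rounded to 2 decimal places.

-2.27

At the given values, Q = 73840 − 721(86.7) + 0.891(24000) − 34(154) = 27477.3.
∂Q/∂p = −721.
E = (-721) × (86.7/27477.3) = -2.2749…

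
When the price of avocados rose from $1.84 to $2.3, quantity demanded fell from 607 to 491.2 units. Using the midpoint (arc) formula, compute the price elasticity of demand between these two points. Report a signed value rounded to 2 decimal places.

%ΔQ = (491.2 − 607) / [(607 + 491.2)/2] = -115.8/549.1 = -0.210890…
%ΔP = (2.3 − 1.84) / [(1.84 + 2.3)/2] = 0.46/2.07 = 0.222222…
Arc Ed = %ΔQ / %ΔP = (-115.8/549.1) / (0.46/2.07) = -0.9490…

-0.95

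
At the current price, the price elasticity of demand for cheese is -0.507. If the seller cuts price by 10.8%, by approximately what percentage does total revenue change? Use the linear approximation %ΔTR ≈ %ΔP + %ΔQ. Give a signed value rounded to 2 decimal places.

%ΔQ ≈ Ed × %ΔP = (-0.507) × (-10.8%) = +5.4756%
%ΔTR ≈ %ΔP + %ΔQ = (-10.8%) + (+5.4756%) = -5.3244%

-5.32%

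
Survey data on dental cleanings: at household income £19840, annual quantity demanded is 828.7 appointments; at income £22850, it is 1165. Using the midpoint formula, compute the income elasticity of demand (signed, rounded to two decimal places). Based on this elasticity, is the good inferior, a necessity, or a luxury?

%ΔQ = (1165 − 828.7)/[( 828.7 + 1165)/2] = 336.3/996.85 = 0.337362…
%ΔIncome = (22850 − 19840)/[( 19840 + 22850)/2] = 3010/21345 = 0.141016…
E_income = (336.3/996.85) / (3010/21345) = 2.3923…
E_income > 1 ⇒ normal good, luxury.

2.39; luxury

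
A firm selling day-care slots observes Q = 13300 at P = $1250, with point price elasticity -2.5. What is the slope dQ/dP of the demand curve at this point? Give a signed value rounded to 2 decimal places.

-26.60

Ed = (dQ/dP)·(P/Q) ⇒ dQ/dP = Ed·Q/P = (-2.5)·13300/1250 = -26.6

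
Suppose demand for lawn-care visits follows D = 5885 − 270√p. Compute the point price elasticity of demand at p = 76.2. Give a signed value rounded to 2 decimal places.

-0.33

dD/dp = −270/(2√p) = -15.4652. At p = 76.2, D = 3528.1.
Ed = (dD/dp)·(p/D) = (-15.4652) × (76.2/3528.1) = -0.3340…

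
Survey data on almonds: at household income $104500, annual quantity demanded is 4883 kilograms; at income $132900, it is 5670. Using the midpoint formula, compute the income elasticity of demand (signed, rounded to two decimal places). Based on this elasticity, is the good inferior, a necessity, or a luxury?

%ΔQ = (5670 − 4883)/[( 4883 + 5670)/2] = 787/5276.5 = 0.149151…
%ΔIncome = (132900 − 104500)/[( 104500 + 132900)/2] = 28400/118700 = 0.239258…
E_income = (787/5276.5) / (28400/118700) = 0.6233…
0 < E_income < 1 ⇒ normal good, necessity.

0.62; necessity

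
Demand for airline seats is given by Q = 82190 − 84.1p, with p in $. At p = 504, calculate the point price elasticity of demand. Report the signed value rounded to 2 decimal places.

-1.06

dQ/dp = −84.1. At p = 504, Q = 82190 − 84.1(504) = 39803.6.
Ed = (dQ/dp)·(p/Q) = −84.1 × (504/39803.6) = -1.0648…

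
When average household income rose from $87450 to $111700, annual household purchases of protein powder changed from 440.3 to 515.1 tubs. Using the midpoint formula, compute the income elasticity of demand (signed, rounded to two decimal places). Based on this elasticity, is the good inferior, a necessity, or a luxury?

0.64; necessity

%ΔQ = (515.1 − 440.3)/[( 440.3 + 515.1)/2] = 74.8/477.7 = 0.156583…
%ΔIncome = (111700 − 87450)/[( 87450 + 111700)/2] = 24250/99575 = 0.243535…
E_income = (74.8/477.7) / (24250/99575) = 0.6429…
0 < E_income < 1 ⇒ normal good, necessity.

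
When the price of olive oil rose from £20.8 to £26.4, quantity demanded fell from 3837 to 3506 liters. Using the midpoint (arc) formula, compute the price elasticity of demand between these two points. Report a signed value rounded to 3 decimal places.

-0.380

%ΔQ = (3506 − 3837) / [(3837 + 3506)/2] = -331/3671.5 = -0.090153…
%ΔP = (26.4 − 20.8) / [(20.8 + 26.4)/2] = 5.6/23.6 = 0.237288…
Arc Ed = %ΔQ / %ΔP = (-331/3671.5) / (5.6/23.6) = -0.37993…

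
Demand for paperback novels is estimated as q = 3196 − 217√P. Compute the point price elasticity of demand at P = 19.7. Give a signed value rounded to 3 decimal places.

dq/dP = −217/(2√P) = -24.4454. At P = 19.7, q = 2232.85.
Ed = (dq/dP)·(P/q) = (-24.4454) × (19.7/2232.85) = -0.21567…

-0.216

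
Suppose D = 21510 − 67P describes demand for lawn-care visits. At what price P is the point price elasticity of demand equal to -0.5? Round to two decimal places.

107.01

Ed = −67P/(21510 − 67P). Set this equal to -0.5:
67P = 0.5·(21510 − 67P) ⇒ 67P(1 + 0.5) = 0.5·21510
P = 0.5·21510 / (67·1.5) = 107.0149…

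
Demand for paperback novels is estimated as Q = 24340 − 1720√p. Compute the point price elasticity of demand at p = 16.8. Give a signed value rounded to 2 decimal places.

dQ/dp = −1720/(2√p) = -209.819. At p = 16.8, Q = 17290.1.
Ed = (dQ/dp)·(p/Q) = (-209.819) × (16.8/17290.1) = -0.2038…

-0.20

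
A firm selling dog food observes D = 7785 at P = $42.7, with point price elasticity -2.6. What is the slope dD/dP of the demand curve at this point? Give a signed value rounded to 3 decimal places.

Ed = (dD/dP)·(P/D) ⇒ dD/dP = Ed·D/P = (-2.6)·7785/42.7 = -474.02810…

-474.028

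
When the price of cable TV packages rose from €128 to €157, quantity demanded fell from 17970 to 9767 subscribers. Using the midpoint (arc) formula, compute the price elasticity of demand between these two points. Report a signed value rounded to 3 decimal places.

-2.906

%ΔQ = (9767 − 17970) / [(17970 + 9767)/2] = -8203/13868.5 = -0.591484…
%ΔP = (157 − 128) / [(128 + 157)/2] = 29/142.5 = 0.203508…
Arc Ed = %ΔQ / %ΔP = (-8203/13868.5) / (29/142.5) = -2.90643…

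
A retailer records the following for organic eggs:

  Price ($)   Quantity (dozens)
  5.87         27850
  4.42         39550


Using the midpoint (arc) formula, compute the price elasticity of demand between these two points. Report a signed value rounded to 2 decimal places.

-1.23

%ΔQ = (39550 − 27850) / [(27850 + 39550)/2] = 11700/33700 = 0.347181…
%ΔP = (4.42 − 5.87) / [(5.87 + 4.42)/2] = -1.45/5.145 = -0.281827…
Arc Ed = %ΔQ / %ΔP = (11700/33700) / (-1.45/5.145) = -1.2318…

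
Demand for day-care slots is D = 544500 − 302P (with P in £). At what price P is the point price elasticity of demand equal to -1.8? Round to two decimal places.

Ed = −302P/(544500 − 302P). Set this equal to -1.8:
302P = 1.8·(544500 − 302P) ⇒ 302P(1 + 1.8) = 1.8·544500
P = 1.8·544500 / (302·2.8) = 1159.0586…

1159.06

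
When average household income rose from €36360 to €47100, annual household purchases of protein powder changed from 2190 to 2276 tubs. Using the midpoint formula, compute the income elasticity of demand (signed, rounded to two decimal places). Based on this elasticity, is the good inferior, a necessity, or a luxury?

0.15; necessity

%ΔQ = (2276 − 2190)/[( 2190 + 2276)/2] = 86/2233 = 0.038513…
%ΔIncome = (47100 − 36360)/[( 36360 + 47100)/2] = 10740/41730 = 0.257368…
E_income = (86/2233) / (10740/41730) = 0.1496…
0 < E_income < 1 ⇒ normal good, necessity.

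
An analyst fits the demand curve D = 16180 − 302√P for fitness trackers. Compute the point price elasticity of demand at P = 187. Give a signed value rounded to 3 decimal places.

dD/dP = −302/(2√P) = -11.0422. At P = 187, D = 12050.2.
Ed = (dD/dP)·(P/D) = (-11.0422) × (187/12050.2) = -0.17135…

-0.171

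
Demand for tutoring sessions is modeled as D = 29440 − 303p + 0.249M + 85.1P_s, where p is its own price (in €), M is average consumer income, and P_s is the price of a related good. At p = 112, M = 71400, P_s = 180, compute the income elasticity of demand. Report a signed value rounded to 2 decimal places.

At the given values, D = 29440 − 303(112) + 0.249(71400) + 85.1(180) = 28600.6.
∂D/∂M = 0.249.
E = (0.249) × (71400/28600.6) = 0.6216…

0.62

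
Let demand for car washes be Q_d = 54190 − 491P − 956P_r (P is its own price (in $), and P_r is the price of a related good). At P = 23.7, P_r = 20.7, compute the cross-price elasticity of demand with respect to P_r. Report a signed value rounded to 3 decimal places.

-0.869

At the given values, Q_d = 54190 − 491(23.7) − 956(20.7) = 22764.1.
∂Q_d/∂P_r = -956.
E = (-956) × (20.7/22764.1) = -0.86931…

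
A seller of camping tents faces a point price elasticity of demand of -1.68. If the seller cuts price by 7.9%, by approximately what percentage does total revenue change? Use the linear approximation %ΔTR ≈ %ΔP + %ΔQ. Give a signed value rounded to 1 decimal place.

+5.4%

%ΔQ ≈ Ed × %ΔP = (-1.68) × (-7.9%) = +13.2720%
%ΔTR ≈ %ΔP + %ΔQ = (-7.9%) + (+13.2720%) = +5.3720%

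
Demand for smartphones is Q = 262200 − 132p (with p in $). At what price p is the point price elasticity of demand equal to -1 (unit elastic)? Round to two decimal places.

993.18

Ed = −132p/(262200 − 132p). Set this equal to -1:
132p = 1·(262200 − 132p) ⇒ 132p(1 + 1) = 1·262200
p = 1·262200 / (132·2) = 993.1818…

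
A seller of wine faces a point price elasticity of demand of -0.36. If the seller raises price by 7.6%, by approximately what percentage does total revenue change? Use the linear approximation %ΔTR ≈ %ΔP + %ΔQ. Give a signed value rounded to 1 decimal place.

+4.9%

%ΔQ ≈ Ed × %ΔP = (-0.36) × (+7.6%) = -2.7360%
%ΔTR ≈ %ΔP + %ΔQ = (+7.6%) + (-2.7360%) = +4.8640%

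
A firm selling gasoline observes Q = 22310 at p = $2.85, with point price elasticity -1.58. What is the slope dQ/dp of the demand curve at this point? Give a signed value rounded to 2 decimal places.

-12368.35

Ed = (dQ/dp)·(p/Q) ⇒ dQ/dp = Ed·Q/p = (-1.58)·22310/2.85 = -12368.3508…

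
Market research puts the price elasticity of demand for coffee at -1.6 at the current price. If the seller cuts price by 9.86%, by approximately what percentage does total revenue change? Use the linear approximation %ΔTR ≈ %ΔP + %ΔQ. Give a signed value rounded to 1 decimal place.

%ΔQ ≈ Ed × %ΔP = (-1.6) × (-9.86%) = +15.7760%
%ΔTR ≈ %ΔP + %ΔQ = (-9.86%) + (+15.7760%) = +5.9160%

+5.9%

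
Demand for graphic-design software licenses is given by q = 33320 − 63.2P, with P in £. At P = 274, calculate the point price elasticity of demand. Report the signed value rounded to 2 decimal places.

dq/dP = −63.2. At P = 274, q = 33320 − 63.2(274) = 16003.2.
Ed = (dq/dP)·(P/q) = −63.2 × (274/16003.2) = -1.0820…

-1.08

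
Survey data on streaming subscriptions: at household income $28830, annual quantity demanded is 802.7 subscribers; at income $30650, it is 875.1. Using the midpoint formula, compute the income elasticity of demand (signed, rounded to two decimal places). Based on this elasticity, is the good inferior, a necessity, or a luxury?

%ΔQ = (875.1 − 802.7)/[( 802.7 + 875.1)/2] = 72.4/838.9 = 0.086303…
%ΔIncome = (30650 − 28830)/[( 28830 + 30650)/2] = 1820/29740 = 0.061197…
E_income = (72.4/838.9) / (1820/29740) = 1.4102…
E_income > 1 ⇒ normal good, luxury.

1.41; luxury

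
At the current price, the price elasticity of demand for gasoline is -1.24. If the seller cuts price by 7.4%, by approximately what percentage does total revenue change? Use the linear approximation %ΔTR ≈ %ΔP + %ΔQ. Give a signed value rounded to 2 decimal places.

+1.78%

%ΔQ ≈ Ed × %ΔP = (-1.24) × (-7.4%) = +9.1760%
%ΔTR ≈ %ΔP + %ΔQ = (-7.4%) + (+9.1760%) = +1.7760%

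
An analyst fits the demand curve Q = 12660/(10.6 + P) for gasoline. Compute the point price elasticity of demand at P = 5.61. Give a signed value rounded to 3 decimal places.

-0.346

dQ/dP = −12660/(10.6 + P)² = -48.1801. At P = 5.61, Q = 780.999.
Ed = (dQ/dP)·(P/Q) = (-48.1801) × (5.61/780.999) = -0.34608…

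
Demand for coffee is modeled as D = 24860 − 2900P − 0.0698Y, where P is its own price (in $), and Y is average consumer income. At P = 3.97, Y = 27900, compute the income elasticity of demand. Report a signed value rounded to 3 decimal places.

At the given values, D = 24860 − 2900(3.97) − 0.0698(27900) = 11399.58.
∂D/∂Y = -0.0698.
E = (-0.0698) × (27900/11399.58) = -0.17083…

-0.171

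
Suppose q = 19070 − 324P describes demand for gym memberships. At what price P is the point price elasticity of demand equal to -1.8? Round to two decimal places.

37.84

Ed = −324P/(19070 − 324P). Set this equal to -1.8:
324P = 1.8·(19070 − 324P) ⇒ 324P(1 + 1.8) = 1.8·19070
P = 1.8·19070 / (324·2.8) = 37.8373…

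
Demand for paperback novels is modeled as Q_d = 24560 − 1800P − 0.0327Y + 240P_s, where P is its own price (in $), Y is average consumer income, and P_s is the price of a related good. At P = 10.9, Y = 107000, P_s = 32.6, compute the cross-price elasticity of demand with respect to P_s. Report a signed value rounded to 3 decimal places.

0.844

At the given values, Q_d = 24560 − 1800(10.9) − 0.0327(107000) + 240(32.6) = 9265.1.
∂Q_d/∂P_s = 240.
E = (240) × (32.6/9265.1) = 0.84445…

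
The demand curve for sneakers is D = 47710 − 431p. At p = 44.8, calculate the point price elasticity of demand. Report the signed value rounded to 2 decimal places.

dD/dp = −431. At p = 44.8, D = 47710 − 431(44.8) = 28401.2.
Ed = (dD/dp)·(p/D) = −431 × (44.8/28401.2) = -0.6798…

-0.68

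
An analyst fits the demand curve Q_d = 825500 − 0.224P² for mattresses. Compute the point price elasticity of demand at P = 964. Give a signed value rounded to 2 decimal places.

-0.67

dQ_d/dP = −2·0.224·P = -431.872. At P = 964, Q_d = 617337.696.
Ed = (dQ_d/dP)·(P/Q_d) = (-431.872) × (964/617337.696) = -0.6743…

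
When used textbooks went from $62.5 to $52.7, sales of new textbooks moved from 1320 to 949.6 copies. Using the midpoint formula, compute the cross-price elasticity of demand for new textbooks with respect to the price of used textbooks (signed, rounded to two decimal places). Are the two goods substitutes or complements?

1.92; substitutes

%ΔQ_{new textbooks} = (949.6 − 1320)/avg = -370.4/1134.8 = -0.326401…
%ΔP_{used textbooks} = (52.7 − 62.5)/avg = -9.8/57.6 = -0.170138…
E_cross = (-370.4/1134.8) / (-9.8/57.6) = 1.9184…
E_cross > 0 ⇒ the goods are substitutes.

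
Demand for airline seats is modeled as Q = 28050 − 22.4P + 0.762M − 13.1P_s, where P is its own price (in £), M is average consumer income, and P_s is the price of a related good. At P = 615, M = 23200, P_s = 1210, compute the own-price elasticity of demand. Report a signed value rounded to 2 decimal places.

At the given values, Q = 28050 − 22.4(615) + 0.762(23200) − 13.1(1210) = 16101.4.
∂Q/∂P = −22.4.
E = (-22.4) × (615/16101.4) = -0.8555…

-0.86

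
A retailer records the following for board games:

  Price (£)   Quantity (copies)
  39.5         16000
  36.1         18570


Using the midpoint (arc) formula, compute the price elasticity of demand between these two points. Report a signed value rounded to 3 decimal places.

%ΔQ = (18570 − 16000) / [(16000 + 18570)/2] = 2570/17285 = 0.148683…
%ΔP = (36.1 − 39.5) / [(39.5 + 36.1)/2] = -3.4/37.8 = -0.089947…
Arc Ed = %ΔQ / %ΔP = (2570/17285) / (-3.4/37.8) = -1.65301…

-1.653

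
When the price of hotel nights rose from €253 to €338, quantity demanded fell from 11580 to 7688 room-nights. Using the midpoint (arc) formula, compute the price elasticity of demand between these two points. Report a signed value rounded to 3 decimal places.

-1.404

%ΔQ = (7688 − 11580) / [(11580 + 7688)/2] = -3892/9634 = -0.403985…
%ΔP = (338 − 253) / [(253 + 338)/2] = 85/295.5 = 0.287648…
Arc Ed = %ΔQ / %ΔP = (-3892/9634) / (85/295.5) = -1.40444…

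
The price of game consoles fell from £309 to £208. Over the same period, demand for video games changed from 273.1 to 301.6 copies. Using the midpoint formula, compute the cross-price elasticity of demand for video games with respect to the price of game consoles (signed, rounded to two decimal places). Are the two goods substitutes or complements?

%ΔQ_{video games} = (301.6 − 273.1)/avg = 28.5/287.35 = 0.099182…
%ΔP_{game consoles} = (208 − 309)/avg = -101/258.5 = -0.390715…
E_cross = (28.5/287.35) / (-101/258.5) = -0.2538…
E_cross < 0 ⇒ the goods are complements.

-0.25; complements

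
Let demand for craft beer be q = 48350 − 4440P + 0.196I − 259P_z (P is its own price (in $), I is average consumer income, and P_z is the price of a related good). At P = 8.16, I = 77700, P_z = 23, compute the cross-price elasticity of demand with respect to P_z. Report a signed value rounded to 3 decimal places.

At the given values, q = 48350 − 4440(8.16) + 0.196(77700) − 259(23) = 21391.8.
∂q/∂P_z = -259.
E = (-259) × (23/21391.8) = -0.27847…

-0.278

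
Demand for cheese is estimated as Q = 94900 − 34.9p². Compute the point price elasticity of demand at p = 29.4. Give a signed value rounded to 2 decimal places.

dQ/dp = −2·34.9·p = -2052.12. At p = 29.4, Q = 64733.836.
Ed = (dQ/dp)·(p/Q) = (-2052.12) × (29.4/64733.836) = -0.9320…

-0.93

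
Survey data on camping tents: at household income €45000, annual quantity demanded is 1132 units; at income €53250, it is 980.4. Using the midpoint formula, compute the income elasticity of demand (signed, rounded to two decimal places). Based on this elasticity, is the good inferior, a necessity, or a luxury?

-0.85; inferior

%ΔQ = (980.4 − 1132)/[( 1132 + 980.4)/2] = -151.6/1056.2 = -0.143533…
%ΔIncome = (53250 − 45000)/[( 45000 + 53250)/2] = 8250/49125 = 0.167938…
E_income = (-151.6/1056.2) / (8250/49125) = -0.8546…
E_income < 0 ⇒ inferior good.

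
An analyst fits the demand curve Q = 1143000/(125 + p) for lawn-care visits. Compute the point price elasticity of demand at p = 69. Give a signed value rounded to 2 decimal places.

-0.36

dQ/dp = −1143000/(125 + p)² = -30.3699. At p = 69, Q = 5891.75.
Ed = (dQ/dp)·(p/Q) = (-30.3699) × (69/5891.75) = -0.3556…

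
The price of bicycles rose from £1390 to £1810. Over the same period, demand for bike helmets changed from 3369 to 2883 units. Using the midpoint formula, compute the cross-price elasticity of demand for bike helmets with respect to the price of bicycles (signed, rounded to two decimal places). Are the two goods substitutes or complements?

%ΔQ_{bike helmets} = (2883 − 3369)/avg = -486/3126 = -0.155470…
%ΔP_{bicycles} = (1810 − 1390)/avg = 420/1600 = 0.2625
E_cross = (-486/3126) / (420/1600) = -0.5922…
E_cross < 0 ⇒ the goods are complements.

-0.59; complements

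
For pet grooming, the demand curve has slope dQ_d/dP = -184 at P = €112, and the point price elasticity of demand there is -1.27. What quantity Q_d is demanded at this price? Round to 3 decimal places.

Ed = (dQ_d/dP)·(P/Q_d) ⇒ Q_d = (dQ_d/dP)·P/Ed = (-184)·112/(-1.27) = 16226.77165…

16226.772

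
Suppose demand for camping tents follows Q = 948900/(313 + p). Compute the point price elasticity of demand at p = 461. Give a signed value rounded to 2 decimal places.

-0.60

dQ/dp = −948900/(313 + p)² = -1.58394. At p = 461, Q = 1225.97.
Ed = (dQ/dp)·(p/Q) = (-1.58394) × (461/1225.97) = -0.5956…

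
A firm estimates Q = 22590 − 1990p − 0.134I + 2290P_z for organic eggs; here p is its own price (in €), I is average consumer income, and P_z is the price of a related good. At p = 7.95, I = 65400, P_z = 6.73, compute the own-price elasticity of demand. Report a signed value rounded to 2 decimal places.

-1.18

At the given values, Q = 22590 − 1990(7.95) − 0.134(65400) + 2290(6.73) = 13417.6.
∂Q/∂p = −1990.
E = (-1990) × (7.95/13417.6) = -1.1790…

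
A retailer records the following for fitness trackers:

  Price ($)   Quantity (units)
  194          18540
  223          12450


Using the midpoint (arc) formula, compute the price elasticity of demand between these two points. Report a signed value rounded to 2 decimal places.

-2.83

%ΔQ = (12450 − 18540) / [(18540 + 12450)/2] = -6090/15495 = -0.393030…
%ΔP = (223 − 194) / [(194 + 223)/2] = 29/208.5 = 0.139088…
Arc Ed = %ΔQ / %ΔP = (-6090/15495) / (29/208.5) = -2.8257…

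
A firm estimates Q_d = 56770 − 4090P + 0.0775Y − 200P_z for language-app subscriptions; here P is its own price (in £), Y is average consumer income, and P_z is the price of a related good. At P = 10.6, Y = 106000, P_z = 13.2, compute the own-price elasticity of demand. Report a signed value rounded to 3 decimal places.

-2.283

At the given values, Q_d = 56770 − 4090(10.6) + 0.0775(106000) − 200(13.2) = 18991.
∂Q_d/∂P = −4090.
E = (-4090) × (10.6/18991) = -2.28287…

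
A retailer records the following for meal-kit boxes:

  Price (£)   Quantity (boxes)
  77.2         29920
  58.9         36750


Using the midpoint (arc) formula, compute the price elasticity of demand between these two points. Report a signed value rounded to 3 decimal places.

%ΔQ = (36750 − 29920) / [(29920 + 36750)/2] = 6830/33335 = 0.204889…
%ΔP = (58.9 − 77.2) / [(77.2 + 58.9)/2] = -18.3/68.05 = -0.268919…
Arc Ed = %ΔQ / %ΔP = (6830/33335) / (-18.3/68.05) = -0.76189…

-0.762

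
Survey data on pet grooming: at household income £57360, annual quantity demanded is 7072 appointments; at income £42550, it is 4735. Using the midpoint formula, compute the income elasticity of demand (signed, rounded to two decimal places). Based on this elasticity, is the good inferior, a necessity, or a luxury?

1.34; luxury

%ΔQ = (4735 − 7072)/[( 7072 + 4735)/2] = -2337/5903.5 = -0.395866…
%ΔIncome = (42550 − 57360)/[( 57360 + 42550)/2] = -14810/49955 = -0.296466…
E_income = (-2337/5903.5) / (-14810/49955) = 1.3352…
E_income > 1 ⇒ normal good, luxury.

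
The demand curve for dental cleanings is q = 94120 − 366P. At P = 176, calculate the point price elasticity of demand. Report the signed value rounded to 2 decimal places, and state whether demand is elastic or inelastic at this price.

-2.17; elastic

dq/dP = −366. At P = 176, q = 94120 − 366(176) = 29704.
Ed = (dq/dP)·(P/q) = −366 × (176/29704) = -2.1685…
|Ed| = 2.17 > 1, so demand is elastic.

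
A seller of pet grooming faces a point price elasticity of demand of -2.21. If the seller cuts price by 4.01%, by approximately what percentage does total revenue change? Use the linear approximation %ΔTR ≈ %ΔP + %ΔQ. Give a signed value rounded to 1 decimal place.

+4.9%

%ΔQ ≈ Ed × %ΔP = (-2.21) × (-4.01%) = +8.8621%
%ΔTR ≈ %ΔP + %ΔQ = (-4.01%) + (+8.8621%) = +4.8521%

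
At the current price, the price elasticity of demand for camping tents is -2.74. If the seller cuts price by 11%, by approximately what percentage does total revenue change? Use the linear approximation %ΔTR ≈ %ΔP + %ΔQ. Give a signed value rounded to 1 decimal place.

%ΔQ ≈ Ed × %ΔP = (-2.74) × (-11%) = +30.1400%
%ΔTR ≈ %ΔP + %ΔQ = (-11%) + (+30.1400%) = +19.1400%

+19.1%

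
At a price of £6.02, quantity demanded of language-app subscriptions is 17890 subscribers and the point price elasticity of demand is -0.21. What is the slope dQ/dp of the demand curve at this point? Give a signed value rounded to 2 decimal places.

-624.07

Ed = (dQ/dp)·(p/Q) ⇒ dQ/dp = Ed·Q/p = (-0.21)·17890/6.02 = -624.0697…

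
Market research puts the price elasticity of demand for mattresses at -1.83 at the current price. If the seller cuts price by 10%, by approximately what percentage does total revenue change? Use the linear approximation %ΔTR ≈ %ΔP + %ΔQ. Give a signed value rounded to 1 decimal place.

%ΔQ ≈ Ed × %ΔP = (-1.83) × (-10%) = +18.3000%
%ΔTR ≈ %ΔP + %ΔQ = (-10%) + (+18.3000%) = +8.3000%

+8.3%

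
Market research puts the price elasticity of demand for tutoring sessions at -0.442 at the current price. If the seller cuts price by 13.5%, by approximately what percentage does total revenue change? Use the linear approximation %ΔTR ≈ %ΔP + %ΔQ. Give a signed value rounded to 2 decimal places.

%ΔQ ≈ Ed × %ΔP = (-0.442) × (-13.5%) = +5.9670%
%ΔTR ≈ %ΔP + %ΔQ = (-13.5%) + (+5.9670%) = -7.5330%

-7.53%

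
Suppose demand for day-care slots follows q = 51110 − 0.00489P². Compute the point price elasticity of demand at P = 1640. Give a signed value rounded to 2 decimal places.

dq/dP = −2·0.00489·P = -16.0392. At P = 1640, q = 37957.856.
Ed = (dq/dP)·(P/q) = (-16.0392) × (1640/37957.856) = -0.6929…

-0.69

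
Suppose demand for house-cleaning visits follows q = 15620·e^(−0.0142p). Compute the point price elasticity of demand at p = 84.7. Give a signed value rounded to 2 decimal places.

-1.20

dq/dp = −0.0142·q = -66.6233. At p = 84.7, q = 4691.78.
Ed = (dq/dp)·(p/q) = (-66.6233) × (84.7/4691.78) = -1.2027…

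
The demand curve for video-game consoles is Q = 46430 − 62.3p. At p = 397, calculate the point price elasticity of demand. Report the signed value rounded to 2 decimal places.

dQ/dp = −62.3. At p = 397, Q = 46430 − 62.3(397) = 21696.9.
Ed = (dQ/dp)·(p/Q) = −62.3 × (397/21696.9) = -1.1399…

-1.14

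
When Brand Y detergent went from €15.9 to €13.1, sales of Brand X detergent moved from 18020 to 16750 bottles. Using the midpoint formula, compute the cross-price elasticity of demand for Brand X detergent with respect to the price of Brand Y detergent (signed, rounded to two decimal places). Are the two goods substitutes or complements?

0.38; substitutes

%ΔQ_{Brand X detergent} = (16750 − 18020)/avg = -1270/17385 = -0.073051…
%ΔP_{Brand Y detergent} = (13.1 − 15.9)/avg = -2.8/14.5 = -0.193103…
E_cross = (-1270/17385) / (-2.8/14.5) = 0.3783…
E_cross > 0 ⇒ the goods are substitutes.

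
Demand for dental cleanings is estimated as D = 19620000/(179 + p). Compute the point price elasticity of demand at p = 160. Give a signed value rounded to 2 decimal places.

-0.47

dD/dp = −19620000/(179 + p)² = -170.726. At p = 160, D = 57876.1.
Ed = (dD/dp)·(p/D) = (-170.726) × (160/57876.1) = -0.4719…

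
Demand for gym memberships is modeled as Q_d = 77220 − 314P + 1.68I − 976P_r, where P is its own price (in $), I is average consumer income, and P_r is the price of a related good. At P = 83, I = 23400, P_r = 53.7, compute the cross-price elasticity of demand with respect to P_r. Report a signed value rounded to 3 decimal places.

-1.377

At the given values, Q_d = 77220 − 314(83) + 1.68(23400) − 976(53.7) = 38058.8.
∂Q_d/∂P_r = -976.
E = (-976) × (53.7/38058.8) = -1.37711…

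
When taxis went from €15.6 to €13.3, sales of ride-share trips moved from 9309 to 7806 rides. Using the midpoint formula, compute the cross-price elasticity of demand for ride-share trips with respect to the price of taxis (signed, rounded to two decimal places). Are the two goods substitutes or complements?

1.10; substitutes

%ΔQ_{ride-share trips} = (7806 − 9309)/avg = -1503/8557.5 = -0.175635…
%ΔP_{taxis} = (13.3 − 15.6)/avg = -2.3/14.45 = -0.159169…
E_cross = (-1503/8557.5) / (-2.3/14.45) = 1.1034…
E_cross > 0 ⇒ the goods are substitutes.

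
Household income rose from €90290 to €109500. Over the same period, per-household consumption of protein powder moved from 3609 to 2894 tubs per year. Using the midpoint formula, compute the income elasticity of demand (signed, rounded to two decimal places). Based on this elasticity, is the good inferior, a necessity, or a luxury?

%ΔQ = (2894 − 3609)/[( 3609 + 2894)/2] = -715/3251.5 = -0.219898…
%ΔIncome = (109500 − 90290)/[( 90290 + 109500)/2] = 19210/99895 = 0.192301…
E_income = (-715/3251.5) / (19210/99895) = -1.1435…
E_income < 0 ⇒ inferior good.

-1.14; inferior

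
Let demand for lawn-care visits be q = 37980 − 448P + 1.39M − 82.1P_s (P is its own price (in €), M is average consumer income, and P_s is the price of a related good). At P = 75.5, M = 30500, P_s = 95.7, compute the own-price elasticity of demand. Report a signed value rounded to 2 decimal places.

At the given values, q = 37980 − 448(75.5) + 1.39(30500) − 82.1(95.7) = 38694.03.
∂q/∂P = −448.
E = (-448) × (75.5/38694.03) = -0.8741…

-0.87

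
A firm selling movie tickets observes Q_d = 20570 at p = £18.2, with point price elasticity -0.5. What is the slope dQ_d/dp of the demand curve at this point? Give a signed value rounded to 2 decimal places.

-565.11

Ed = (dQ_d/dp)·(p/Q_d) ⇒ dQ_d/dp = Ed·Q_d/p = (-0.5)·20570/18.2 = -565.1098…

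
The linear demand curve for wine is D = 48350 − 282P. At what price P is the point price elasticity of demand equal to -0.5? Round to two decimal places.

Ed = −282P/(48350 − 282P). Set this equal to -0.5:
282P = 0.5·(48350 − 282P) ⇒ 282P(1 + 0.5) = 0.5·48350
P = 0.5·48350 / (282·1.5) = 57.1513…

57.15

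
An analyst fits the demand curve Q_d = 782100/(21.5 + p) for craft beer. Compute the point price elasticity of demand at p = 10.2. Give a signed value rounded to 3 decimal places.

dQ_d/dp = −782100/(21.5 + p)² = -778.294. At p = 10.2, Q_d = 24671.9.
Ed = (dQ_d/dp)·(p/Q_d) = (-778.294) × (10.2/24671.9) = -0.32176…

-0.322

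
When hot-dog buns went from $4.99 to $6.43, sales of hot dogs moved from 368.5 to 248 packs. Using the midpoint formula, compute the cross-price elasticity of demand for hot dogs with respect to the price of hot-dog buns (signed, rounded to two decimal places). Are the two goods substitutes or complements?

%ΔQ_{hot dogs} = (248 − 368.5)/avg = -120.5/308.25 = -0.390916…
%ΔP_{hot-dog buns} = (6.43 − 4.99)/avg = 1.44/5.71 = 0.252189…
E_cross = (-120.5/308.25) / (1.44/5.71) = -1.5500…
E_cross < 0 ⇒ the goods are complements.

-1.55; complements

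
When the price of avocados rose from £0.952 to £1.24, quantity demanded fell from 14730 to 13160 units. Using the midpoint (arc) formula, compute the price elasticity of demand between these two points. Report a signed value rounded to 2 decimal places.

%ΔQ = (13160 − 14730) / [(14730 + 13160)/2] = -1570/13945 = -0.112585…
%ΔP = (1.24 − 0.952) / [(0.952 + 1.24)/2] = 0.288/1.096 = 0.262773…
Arc Ed = %ΔQ / %ΔP = (-1570/13945) / (0.288/1.096) = -0.4284…

-0.43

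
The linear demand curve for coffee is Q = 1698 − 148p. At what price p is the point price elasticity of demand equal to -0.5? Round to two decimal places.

3.82

Ed = −148p/(1698 − 148p). Set this equal to -0.5:
148p = 0.5·(1698 − 148p) ⇒ 148p(1 + 0.5) = 0.5·1698
p = 0.5·1698 / (148·1.5) = 3.8243…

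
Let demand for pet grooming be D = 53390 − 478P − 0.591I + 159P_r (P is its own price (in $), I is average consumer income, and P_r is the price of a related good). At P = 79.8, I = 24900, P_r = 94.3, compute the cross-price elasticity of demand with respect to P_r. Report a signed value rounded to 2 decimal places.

0.97

At the given values, D = 53390 − 478(79.8) − 0.591(24900) + 159(94.3) = 15523.4.
∂D/∂P_r = 159.
E = (159) × (94.3/15523.4) = 0.9658…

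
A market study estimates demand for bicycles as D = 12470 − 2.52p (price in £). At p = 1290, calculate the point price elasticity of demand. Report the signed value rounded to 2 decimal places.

dD/dp = −2.52. At p = 1290, D = 12470 − 2.52(1290) = 9219.2.
Ed = (dD/dp)·(p/D) = −2.52 × (1290/9219.2) = -0.3526…

-0.35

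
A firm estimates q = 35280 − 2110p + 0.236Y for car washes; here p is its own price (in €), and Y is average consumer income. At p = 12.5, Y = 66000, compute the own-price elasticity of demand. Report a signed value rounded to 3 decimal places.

At the given values, q = 35280 − 2110(12.5) + 0.236(66000) = 24481.
∂q/∂p = −2110.
E = (-2110) × (12.5/24481) = -1.07736…

-1.077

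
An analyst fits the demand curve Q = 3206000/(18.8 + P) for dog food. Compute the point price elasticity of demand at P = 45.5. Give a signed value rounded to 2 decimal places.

-0.71

dQ/dP = −3206000/(18.8 + P)² = -775.428. At P = 45.5, Q = 49860.
Ed = (dQ/dP)·(P/Q) = (-775.428) × (45.5/49860) = -0.7076…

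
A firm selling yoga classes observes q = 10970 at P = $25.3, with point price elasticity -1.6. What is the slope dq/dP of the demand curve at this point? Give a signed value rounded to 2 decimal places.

Ed = (dq/dP)·(P/q) ⇒ dq/dP = Ed·q/P = (-1.6)·10970/25.3 = -693.7549…

-693.75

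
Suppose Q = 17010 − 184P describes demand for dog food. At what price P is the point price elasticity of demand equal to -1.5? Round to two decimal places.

55.47

Ed = −184P/(17010 − 184P). Set this equal to -1.5:
184P = 1.5·(17010 − 184P) ⇒ 184P(1 + 1.5) = 1.5·17010
P = 1.5·17010 / (184·2.5) = 55.4673…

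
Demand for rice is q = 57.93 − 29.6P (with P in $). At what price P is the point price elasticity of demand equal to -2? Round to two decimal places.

1.30

Ed = −29.6P/(57.93 − 29.6P). Set this equal to -2:
29.6P = 2·(57.93 − 29.6P) ⇒ 29.6P(1 + 2) = 2·57.93
P = 2·57.93 / (29.6·3) = 1.3047…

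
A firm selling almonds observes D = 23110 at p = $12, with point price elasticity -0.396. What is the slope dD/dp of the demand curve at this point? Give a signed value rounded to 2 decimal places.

Ed = (dD/dp)·(p/D) ⇒ dD/dp = Ed·D/p = (-0.396)·23110/12 = -762.63

-762.63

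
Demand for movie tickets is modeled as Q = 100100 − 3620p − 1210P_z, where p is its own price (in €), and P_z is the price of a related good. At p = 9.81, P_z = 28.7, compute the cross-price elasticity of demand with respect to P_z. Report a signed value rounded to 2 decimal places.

At the given values, Q = 100100 − 3620(9.81) − 1210(28.7) = 29860.8.
∂Q/∂P_z = -1210.
E = (-1210) × (28.7/29860.8) = -1.1629…

-1.16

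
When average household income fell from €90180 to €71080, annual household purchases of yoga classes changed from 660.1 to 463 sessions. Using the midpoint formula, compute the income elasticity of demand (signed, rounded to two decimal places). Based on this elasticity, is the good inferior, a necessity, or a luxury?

%ΔQ = (463 − 660.1)/[( 660.1 + 463)/2] = -197.1/561.55 = -0.350992…
%ΔIncome = (71080 − 90180)/[( 90180 + 71080)/2] = -19100/80630 = -0.236884…
E_income = (-197.1/561.55) / (-19100/80630) = 1.4817…
E_income > 1 ⇒ normal good, luxury.

1.48; luxury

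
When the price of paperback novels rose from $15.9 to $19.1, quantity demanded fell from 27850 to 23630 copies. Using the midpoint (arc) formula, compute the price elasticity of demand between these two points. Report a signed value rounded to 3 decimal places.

%ΔQ = (23630 − 27850) / [(27850 + 23630)/2] = -4220/25740 = -0.163947…
%ΔP = (19.1 − 15.9) / [(15.9 + 19.1)/2] = 3.2/17.5 = 0.182857…
Arc Ed = %ΔQ / %ΔP = (-4220/25740) / (3.2/17.5) = -0.89658…

-0.897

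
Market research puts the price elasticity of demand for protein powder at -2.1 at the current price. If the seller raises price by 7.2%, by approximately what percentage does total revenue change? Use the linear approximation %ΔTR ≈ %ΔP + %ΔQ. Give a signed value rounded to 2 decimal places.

%ΔQ ≈ Ed × %ΔP = (-2.1) × (+7.2%) = -15.1200%
%ΔTR ≈ %ΔP + %ΔQ = (+7.2%) + (-15.1200%) = -7.9200%

-7.92%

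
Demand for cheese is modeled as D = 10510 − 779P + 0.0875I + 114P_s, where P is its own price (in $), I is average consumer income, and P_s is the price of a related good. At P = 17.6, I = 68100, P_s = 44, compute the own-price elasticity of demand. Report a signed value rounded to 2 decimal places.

-1.76

At the given values, D = 10510 − 779(17.6) + 0.0875(68100) + 114(44) = 7774.35.
∂D/∂P = −779.
E = (-779) × (17.6/7774.35) = -1.7635…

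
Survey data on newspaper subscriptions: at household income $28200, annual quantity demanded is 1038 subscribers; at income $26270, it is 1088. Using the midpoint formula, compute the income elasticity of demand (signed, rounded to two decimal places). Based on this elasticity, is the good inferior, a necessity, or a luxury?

%ΔQ = (1088 − 1038)/[( 1038 + 1088)/2] = 50/1063 = 0.047036…
%ΔIncome = (26270 − 28200)/[( 28200 + 26270)/2] = -1930/27235 = -0.070864…
E_income = (50/1063) / (-1930/27235) = -0.6637…
E_income < 0 ⇒ inferior good.

-0.66; inferior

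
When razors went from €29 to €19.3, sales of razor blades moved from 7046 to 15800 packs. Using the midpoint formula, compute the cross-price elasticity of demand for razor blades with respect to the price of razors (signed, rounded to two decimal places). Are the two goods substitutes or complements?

-1.91; complements

%ΔQ_{razor blades} = (15800 − 7046)/avg = 8754/11423 = 0.766348…
%ΔP_{razors} = (19.3 − 29)/avg = -9.7/24.15 = -0.401656…
E_cross = (8754/11423) / (-9.7/24.15) = -1.9079…
E_cross < 0 ⇒ the goods are complements.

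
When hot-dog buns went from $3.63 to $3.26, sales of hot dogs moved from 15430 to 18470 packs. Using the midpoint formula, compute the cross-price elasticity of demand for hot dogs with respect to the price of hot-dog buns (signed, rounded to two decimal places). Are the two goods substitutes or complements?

-1.67; complements

%ΔQ_{hot dogs} = (18470 − 15430)/avg = 3040/16950 = 0.179351…
%ΔP_{hot-dog buns} = (3.26 − 3.63)/avg = -0.37/3.445 = -0.107402…
E_cross = (3040/16950) / (-0.37/3.445) = -1.6699…
E_cross < 0 ⇒ the goods are complements.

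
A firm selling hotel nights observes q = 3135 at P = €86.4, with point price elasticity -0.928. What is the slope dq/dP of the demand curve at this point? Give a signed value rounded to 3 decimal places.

-33.672

Ed = (dq/dP)·(P/q) ⇒ dq/dP = Ed·q/P = (-0.928)·3135/86.4 = -33.67222…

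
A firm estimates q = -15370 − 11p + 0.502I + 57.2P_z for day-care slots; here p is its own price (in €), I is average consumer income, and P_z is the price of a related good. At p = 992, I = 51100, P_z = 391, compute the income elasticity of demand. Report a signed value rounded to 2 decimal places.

1.18

At the given values, q = -15370 − 11(992) + 0.502(51100) + 57.2(391) = 21735.4.
∂q/∂I = 0.502.
E = (0.502) × (51100/21735.4) = 1.1802…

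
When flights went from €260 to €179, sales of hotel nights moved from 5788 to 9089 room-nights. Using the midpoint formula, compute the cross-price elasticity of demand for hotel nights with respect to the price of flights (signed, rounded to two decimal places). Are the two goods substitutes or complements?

%ΔQ_{hotel nights} = (9089 − 5788)/avg = 3301/7438.5 = 0.443772…
%ΔP_{flights} = (179 − 260)/avg = -81/219.5 = -0.369020…
E_cross = (3301/7438.5) / (-81/219.5) = -1.2025…
E_cross < 0 ⇒ the goods are complements.

-1.20; complements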